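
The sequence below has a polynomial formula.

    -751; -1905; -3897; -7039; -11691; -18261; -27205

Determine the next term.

-39027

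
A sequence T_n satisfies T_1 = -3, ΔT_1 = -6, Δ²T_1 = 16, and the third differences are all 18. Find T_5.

Build the table forward from the leading diagonal:
D3: 18, 18, 18, 18, 18
D2: 16, 34, 52, 70, 88
D1: -6, 10, 44, 96, 166
T: -3, -9, 1, 45, 141

141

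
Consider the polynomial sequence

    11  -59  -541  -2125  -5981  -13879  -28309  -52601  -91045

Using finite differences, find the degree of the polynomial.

5

D1: -70, -482, -1584, -3856, -7898, -14430, -24292, -38444
D2: -412, -1102, -2272, -4042, -6532, -9862, -14152
D3: -690, -1170, -1770, -2490, -3330, -4290
D4: -480, -600, -720, -840, -960
D5: -120, -120, -120, -120
The fifth differences are constant, so the polynomial has degree 5.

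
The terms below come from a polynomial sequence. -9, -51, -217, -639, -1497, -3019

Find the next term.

-5481

-42  -166  -422  -858  -1522
-124  -256  -436  -664
-132  -180  -228
-48  -48
Fourth differences constant at -48.
-228 − 48 = -276;  -664 − 276 = -940;  -1522 − 940 = -2462;  -3019 − 2462 = -5481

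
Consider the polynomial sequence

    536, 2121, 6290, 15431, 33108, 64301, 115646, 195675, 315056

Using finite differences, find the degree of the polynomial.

5

First differences: 1585, 4169, 9141, 17677, 31193, 51345, 80029, 119381
Second differences: 2584, 4972, 8536, 13516, 20152, 28684, 39352
Third differences: 2388, 3564, 4980, 6636, 8532, 10668
Fourth differences: 1176, 1416, 1656, 1896, 2136
Fifth differences: 240, 240, 240, 240
The fifth differences are constant, so the polynomial has degree 5.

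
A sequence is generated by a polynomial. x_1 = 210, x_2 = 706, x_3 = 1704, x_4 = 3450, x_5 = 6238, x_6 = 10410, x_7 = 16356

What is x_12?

89706

Δ: 496, 998, 1746, 2788, 4172, 5946
Δ²: 502, 748, 1042, 1384, 1774
Δ³: 246, 294, 342, 390
Δ⁴: 48, 48, 48
The fourth differences are constant (48).
390 + 48 = 438;  1774 + 438 = 2212;  5946 + 2212 = 8158;  16356 + 8158 = 24514
438 + 48 = 486;  2212 + 486 = 2698;  8158 + 2698 = 10856;  24514 + 10856 = 35370
486 + 48 = 534;  2698 + 534 = 3232;  10856 + 3232 = 14088;  35370 + 14088 = 49458
534 + 48 = 582;  3232 + 582 = 3814;  14088 + 3814 = 17902;  49458 + 17902 = 67360
582 + 48 = 630;  3814 + 630 = 4444;  17902 + 4444 = 22346;  67360 + 22346 = 89706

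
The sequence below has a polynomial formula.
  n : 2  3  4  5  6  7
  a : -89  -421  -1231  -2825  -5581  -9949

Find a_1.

-1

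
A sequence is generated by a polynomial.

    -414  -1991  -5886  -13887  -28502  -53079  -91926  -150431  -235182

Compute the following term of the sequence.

-354087

Δ: -1577, -3895, -8001, -14615, -24577, -38847, -58505, -84751
Δ²: -2318, -4106, -6614, -9962, -14270, -19658, -26246
Δ³: -1788, -2508, -3348, -4308, -5388, -6588
Δ⁴: -720, -840, -960, -1080, -1200
Δ⁵: -120, -120, -120, -120
The fifth differences are constant (-120).
-1200 − 120 = -1320;  -6588 − 1320 = -7908;  -26246 − 7908 = -34154;  -84751 − 34154 = -118905;  -235182 − 118905 = -354087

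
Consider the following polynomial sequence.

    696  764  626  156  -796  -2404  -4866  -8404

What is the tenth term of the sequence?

-19716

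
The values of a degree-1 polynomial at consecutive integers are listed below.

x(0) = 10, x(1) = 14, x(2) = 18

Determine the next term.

22

First differences: 4  4
Constant first difference = 4, so extend:
18 + 4 = 22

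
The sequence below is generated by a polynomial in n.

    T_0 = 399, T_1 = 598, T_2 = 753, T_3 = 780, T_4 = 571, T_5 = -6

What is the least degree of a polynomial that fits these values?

4

First differences: 199, 155, 27, -209, -577
Second differences: -44, -128, -236, -368
Third differences: -84, -108, -132
Fourth differences: -24, -24
The fourth differences are constant, so the polynomial has degree 4.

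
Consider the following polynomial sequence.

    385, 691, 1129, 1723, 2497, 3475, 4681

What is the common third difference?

First differences: 306, 438, 594, 774, 978, 1206
Second differences: 132, 156, 180, 204, 228
Third differences: 24, 24, 24, 24

24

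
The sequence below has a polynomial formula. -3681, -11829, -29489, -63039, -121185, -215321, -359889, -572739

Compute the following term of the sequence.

First differences: -8148  -17660  -33550  -58146  -94136  -144568  -212850
Second differences: -9512  -15890  -24596  -35990  -50432  -68282
Third differences: -6378  -8706  -11394  -14442  -17850
Fourth differences: -2328  -2688  -3048  -3408
Fifth differences: -360  -360  -360
Constant fifth difference = -360, so extend:
-3408 − 360 = -3768;  -17850 − 3768 = -21618;  -68282 − 21618 = -89900;  -212850 − 89900 = -302750;  -572739 − 302750 = -875489

-875489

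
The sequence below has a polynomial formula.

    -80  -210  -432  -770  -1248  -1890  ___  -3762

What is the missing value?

Using the first 6 terms:
Δ: -130  -222  -338  -478  -642
Δ²: -92  -116  -140  -164
Δ³: -24  -24  -24
Constant third difference = -24.
Extend forward: -164 − 24 = -188;  -642 − 188 = -830;  -1890 − 830 = -2720

-2720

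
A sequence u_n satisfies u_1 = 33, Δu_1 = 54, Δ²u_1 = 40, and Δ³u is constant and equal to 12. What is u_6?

Build the table forward from the leading diagonal:
D3: 12, 12, 12, 12, 12, 12
D2: 40, 52, 64, 76, 88, 100
D1: 54, 94, 146, 210, 286, 374
u: 33, 87, 181, 327, 537, 823

823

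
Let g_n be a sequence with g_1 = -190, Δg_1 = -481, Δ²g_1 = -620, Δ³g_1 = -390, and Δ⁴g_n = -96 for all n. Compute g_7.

Build the table forward from the leading diagonal:
Δ⁴: -96, -96, -96, -96, -96, -96, -96
Δ³: -390, -486, -582, -678, -774, -870, -966
Δ²: -620, -1010, -1496, -2078, -2756, -3530, -4400
Δ: -481, -1101, -2111, -3607, -5685, -8441, -11971
g: -190, -671, -1772, -3883, -7490, -13175, -21616

-21616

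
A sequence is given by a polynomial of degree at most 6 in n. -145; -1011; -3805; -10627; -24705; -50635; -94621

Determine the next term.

-164715

Δ: -866, -2794, -6822, -14078, -25930, -43986
Δ²: -1928, -4028, -7256, -11852, -18056
Δ³: -2100, -3228, -4596, -6204
Δ⁴: -1128, -1368, -1608
Δ⁵: -240, -240
Fifth differences constant at -240.
-1608 − 240 = -1848;  -6204 − 1848 = -8052;  -18056 − 8052 = -26108;  -43986 − 26108 = -70094;  -94621 − 70094 = -164715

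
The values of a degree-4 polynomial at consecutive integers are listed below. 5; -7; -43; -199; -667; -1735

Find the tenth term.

-21127

D1: -12, -36, -156, -468, -1068
D2: -24, -120, -312, -600
D3: -96, -192, -288
D4: -96, -96
Fourth differences constant at -96.
-288 − 96 = -384;  -600 − 384 = -984;  -1068 − 984 = -2052;  -1735 − 2052 = -3787
-384 − 96 = -480;  -984 − 480 = -1464;  -2052 − 1464 = -3516;  -3787 − 3516 = -7303
-480 − 96 = -576;  -1464 − 576 = -2040;  -3516 − 2040 = -5556;  -7303 − 5556 = -12859
-576 − 96 = -672;  -2040 − 672 = -2712;  -5556 − 2712 = -8268;  -12859 − 8268 = -21127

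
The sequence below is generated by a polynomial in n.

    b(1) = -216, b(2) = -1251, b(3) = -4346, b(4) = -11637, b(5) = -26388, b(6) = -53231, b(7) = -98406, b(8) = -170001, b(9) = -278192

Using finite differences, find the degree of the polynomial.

5

D1: -1035, -3095, -7291, -14751, -26843, -45175, -71595, -108191
D2: -2060, -4196, -7460, -12092, -18332, -26420, -36596
D3: -2136, -3264, -4632, -6240, -8088, -10176
D4: -1128, -1368, -1608, -1848, -2088
D5: -240, -240, -240, -240
The fifth differences are constant, so the polynomial has degree 5.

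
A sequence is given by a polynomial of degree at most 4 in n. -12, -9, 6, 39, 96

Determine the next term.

D1: 3, 15, 33, 57
D2: 12, 18, 24
D3: 6, 6
Constant third difference = 6, so extend:
24 + 6 = 30;  57 + 30 = 87;  96 + 87 = 183

183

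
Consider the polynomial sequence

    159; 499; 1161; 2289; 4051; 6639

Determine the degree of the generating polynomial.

4

D1: 340, 662, 1128, 1762, 2588
D2: 322, 466, 634, 826
D3: 144, 168, 192
D4: 24, 24
The fourth differences are constant, so the polynomial has degree 4.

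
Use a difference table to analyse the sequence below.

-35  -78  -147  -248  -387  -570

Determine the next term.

-803

-43  -69  -101  -139  -183
-26  -32  -38  -44
-6  -6  -6
Third differences constant at -6.
-44 − 6 = -50;  -183 − 50 = -233;  -570 − 233 = -803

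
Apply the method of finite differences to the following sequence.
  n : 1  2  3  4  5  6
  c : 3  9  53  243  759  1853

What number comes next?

3849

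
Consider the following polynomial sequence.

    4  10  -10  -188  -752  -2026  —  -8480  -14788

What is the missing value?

-4430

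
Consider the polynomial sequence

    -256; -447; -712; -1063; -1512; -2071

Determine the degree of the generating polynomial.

3

D1: -191, -265, -351, -449, -559
D2: -74, -86, -98, -110
D3: -12, -12, -12
The third differences are constant, so the polynomial has degree 3.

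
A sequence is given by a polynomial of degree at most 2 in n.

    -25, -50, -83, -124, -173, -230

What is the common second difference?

D1: -25, -33, -41, -49, -57
D2: -8, -8, -8, -8

-8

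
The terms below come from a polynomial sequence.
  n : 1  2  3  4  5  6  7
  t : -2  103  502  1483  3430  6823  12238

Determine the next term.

20347

105, 399, 981, 1947, 3393, 5415
294, 582, 966, 1446, 2022
288, 384, 480, 576
96, 96, 96
The fourth differences are constant (96).
576 + 96 = 672;  2022 + 672 = 2694;  5415 + 2694 = 8109;  12238 + 8109 = 20347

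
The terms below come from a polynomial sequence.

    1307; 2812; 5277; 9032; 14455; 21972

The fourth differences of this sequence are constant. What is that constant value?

D1: 1505, 2465, 3755, 5423, 7517
D2: 960, 1290, 1668, 2094
D3: 330, 378, 426
D4: 48, 48

48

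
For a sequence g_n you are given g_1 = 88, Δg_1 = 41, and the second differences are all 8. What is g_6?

Build the table forward from the leading diagonal:
Δ²: 8  8  8  8  8  8
Δ: 41  49  57  65  73  81
g: 88  129  178  235  300  373

373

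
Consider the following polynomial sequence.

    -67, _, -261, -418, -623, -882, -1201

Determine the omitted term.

Using the last 5 terms:
First differences: -157  -205  -259  -319
Second differences: -48  -54  -60
Third differences: -6  -6
Constant third difference = -6.
Extend backward: -48 + 6 = -42;  -157 + 42 = -115;  -261 + 115 = -146

-146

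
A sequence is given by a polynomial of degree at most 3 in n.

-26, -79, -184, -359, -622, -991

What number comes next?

-1484

D1: -53  -105  -175  -263  -369
D2: -52  -70  -88  -106
D3: -18  -18  -18
Constant third difference = -18, so extend:
-106 − 18 = -124;  -369 − 124 = -493;  -991 − 493 = -1484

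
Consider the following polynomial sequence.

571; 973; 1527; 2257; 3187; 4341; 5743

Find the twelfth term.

17313

D1: 402  554  730  930  1154  1402
D2: 152  176  200  224  248
D3: 24  24  24  24
Constant third difference = 24, so extend:
248 + 24 = 272;  1402 + 272 = 1674;  5743 + 1674 = 7417
272 + 24 = 296;  1674 + 296 = 1970;  7417 + 1970 = 9387
296 + 24 = 320;  1970 + 320 = 2290;  9387 + 2290 = 11677
320 + 24 = 344;  2290 + 344 = 2634;  11677 + 2634 = 14311
344 + 24 = 368;  2634 + 368 = 3002;  14311 + 3002 = 17313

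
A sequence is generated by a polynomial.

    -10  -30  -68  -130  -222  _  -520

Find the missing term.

-350

Using the first 5 terms:
Δ: -20  -38  -62  -92
Δ²: -18  -24  -30
Δ³: -6  -6
Constant third difference = -6.
Extend forward: -30 − 6 = -36;  -92 − 36 = -128;  -222 − 128 = -350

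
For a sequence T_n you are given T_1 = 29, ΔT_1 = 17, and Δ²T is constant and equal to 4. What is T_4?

Build the table forward from the leading diagonal:
Δ²: 4, 4, 4, 4
Δ: 17, 21, 25, 29
T: 29, 46, 67, 92

92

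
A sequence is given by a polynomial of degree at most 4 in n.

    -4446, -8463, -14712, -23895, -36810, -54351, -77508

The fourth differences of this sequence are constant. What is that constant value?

-96

Δ: -4017, -6249, -9183, -12915, -17541, -23157
Δ²: -2232, -2934, -3732, -4626, -5616
Δ³: -702, -798, -894, -990
Δ⁴: -96, -96, -96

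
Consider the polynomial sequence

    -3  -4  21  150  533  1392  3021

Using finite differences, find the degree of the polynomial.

First differences: -1, 25, 129, 383, 859, 1629
Second differences: 26, 104, 254, 476, 770
Third differences: 78, 150, 222, 294
Fourth differences: 72, 72, 72
The fourth differences are constant, so the polynomial has degree 4.

4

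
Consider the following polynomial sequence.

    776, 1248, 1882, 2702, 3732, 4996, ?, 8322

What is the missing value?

6518

Using the first 6 terms:
D1: 472  634  820  1030  1264
D2: 162  186  210  234
D3: 24  24  24
Constant third difference = 24.
Extend forward: 234 + 24 = 258;  1264 + 258 = 1522;  4996 + 1522 = 6518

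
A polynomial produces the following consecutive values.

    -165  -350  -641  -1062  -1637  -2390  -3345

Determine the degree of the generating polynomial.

3

D1: -185, -291, -421, -575, -753, -955
D2: -106, -130, -154, -178, -202
D3: -24, -24, -24, -24
The third differences are constant, so the polynomial has degree 3.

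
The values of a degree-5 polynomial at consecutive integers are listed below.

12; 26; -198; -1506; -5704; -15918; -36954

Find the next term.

First differences: 14 , -224 , -1308 , -4198 , -10214 , -21036
Second differences: -238 , -1084 , -2890 , -6016 , -10822
Third differences: -846 , -1806 , -3126 , -4806
Fourth differences: -960 , -1320 , -1680
Fifth differences: -360 , -360
Fifth differences constant at -360.
-1680 − 360 = -2040;  -4806 − 2040 = -6846;  -10822 − 6846 = -17668;  -21036 − 17668 = -38704;  -36954 − 38704 = -75658

-75658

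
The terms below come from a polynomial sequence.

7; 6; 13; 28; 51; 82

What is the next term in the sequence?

121

D1: -1, 7, 15, 23, 31
D2: 8, 8, 8, 8
Constant second difference = 8, so extend:
31 + 8 = 39;  82 + 39 = 121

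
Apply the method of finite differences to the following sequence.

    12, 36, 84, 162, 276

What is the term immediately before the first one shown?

6

Δ: 24  48  78  114
Δ²: 24  30  36
Δ³: 6  6
The third differences are constant at 6.
Work back: 24 − 6 = 18;  24 − 18 = 6;  12 − 6 = 6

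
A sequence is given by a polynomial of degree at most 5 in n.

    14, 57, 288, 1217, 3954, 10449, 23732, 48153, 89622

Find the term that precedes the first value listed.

First differences: 43  231  929  2737  6495  13283  24421  41469
Second differences: 188  698  1808  3758  6788  11138  17048
Third differences: 510  1110  1950  3030  4350  5910
Fourth differences: 600  840  1080  1320  1560
Fifth differences: 240  240  240  240
The fifth differences are constant at 240.
Work back: 600 − 240 = 360;  510 − 360 = 150;  188 − 150 = 38;  43 − 38 = 5;  14 − 5 = 9

9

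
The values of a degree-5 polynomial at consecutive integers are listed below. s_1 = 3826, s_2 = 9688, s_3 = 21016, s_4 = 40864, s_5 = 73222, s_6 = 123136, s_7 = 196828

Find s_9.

447034

First differences: 5862 , 11328 , 19848 , 32358 , 49914 , 73692
Second differences: 5466 , 8520 , 12510 , 17556 , 23778
Third differences: 3054 , 3990 , 5046 , 6222
Fourth differences: 936 , 1056 , 1176
Fifth differences: 120 , 120
Fifth differences constant at 120.
1176 + 120 = 1296;  6222 + 1296 = 7518;  23778 + 7518 = 31296;  73692 + 31296 = 104988;  196828 + 104988 = 301816
1296 + 120 = 1416;  7518 + 1416 = 8934;  31296 + 8934 = 40230;  104988 + 40230 = 145218;  301816 + 145218 = 447034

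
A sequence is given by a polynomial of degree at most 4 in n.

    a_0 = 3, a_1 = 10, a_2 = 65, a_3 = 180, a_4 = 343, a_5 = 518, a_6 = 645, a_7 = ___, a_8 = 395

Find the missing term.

640

Using the first 7 terms:
D1: 7, 55, 115, 163, 175, 127
D2: 48, 60, 48, 12, -48
D3: 12, -12, -36, -60
D4: -24, -24, -24
Constant fourth difference = -24.
Extend forward: -60 − 24 = -84;  -48 − 84 = -132;  127 − 132 = -5;  645 − 5 = 640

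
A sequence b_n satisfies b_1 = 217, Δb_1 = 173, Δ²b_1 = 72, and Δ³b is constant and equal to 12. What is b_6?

1922

Build the table forward from the leading diagonal:
Third differences: 12  12  12  12  12  12
Second differences: 72  84  96  108  120  132
First differences: 173  245  329  425  533  653
b: 217  390  635  964  1389  1922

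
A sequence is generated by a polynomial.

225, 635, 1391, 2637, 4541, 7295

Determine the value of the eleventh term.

42215

D1: 410, 756, 1246, 1904, 2754
D2: 346, 490, 658, 850
D3: 144, 168, 192
D4: 24, 24
Constant fourth difference = 24, so extend:
192 + 24 = 216;  850 + 216 = 1066;  2754 + 1066 = 3820;  7295 + 3820 = 11115
216 + 24 = 240;  1066 + 240 = 1306;  3820 + 1306 = 5126;  11115 + 5126 = 16241
240 + 24 = 264;  1306 + 264 = 1570;  5126 + 1570 = 6696;  16241 + 6696 = 22937
264 + 24 = 288;  1570 + 288 = 1858;  6696 + 1858 = 8554;  22937 + 8554 = 31491
288 + 24 = 312;  1858 + 312 = 2170;  8554 + 2170 = 10724;  31491 + 10724 = 42215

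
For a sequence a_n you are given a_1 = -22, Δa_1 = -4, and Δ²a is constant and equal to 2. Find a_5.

Build the table forward from the leading diagonal:
D2: 2  2  2  2  2
D1: -4  -2  0  2  4
a: -22  -26  -28  -28  -26

-26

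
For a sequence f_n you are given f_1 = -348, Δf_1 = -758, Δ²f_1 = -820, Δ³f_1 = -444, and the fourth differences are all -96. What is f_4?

Build the table forward from the leading diagonal:
D4: -96  -96  -96  -96
D3: -444  -540  -636  -732
D2: -820  -1264  -1804  -2440
D1: -758  -1578  -2842  -4646
f: -348  -1106  -2684  -5526

-5526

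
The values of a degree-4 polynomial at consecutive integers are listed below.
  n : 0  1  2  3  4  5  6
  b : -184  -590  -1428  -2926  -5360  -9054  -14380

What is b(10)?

-61124

-406 , -838 , -1498 , -2434 , -3694 , -5326
-432 , -660 , -936 , -1260 , -1632
-228 , -276 , -324 , -372
-48 , -48 , -48
The fourth differences are constant (-48).
-372 − 48 = -420;  -1632 − 420 = -2052;  -5326 − 2052 = -7378;  -14380 − 7378 = -21758
-420 − 48 = -468;  -2052 − 468 = -2520;  -7378 − 2520 = -9898;  -21758 − 9898 = -31656
-468 − 48 = -516;  -2520 − 516 = -3036;  -9898 − 3036 = -12934;  -31656 − 12934 = -44590
-516 − 48 = -564;  -3036 − 564 = -3600;  -12934 − 3600 = -16534;  -44590 − 16534 = -61124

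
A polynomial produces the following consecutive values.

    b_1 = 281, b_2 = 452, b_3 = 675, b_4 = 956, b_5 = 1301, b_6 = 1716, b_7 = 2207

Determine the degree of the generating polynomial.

3

Δ: 171, 223, 281, 345, 415, 491
Δ²: 52, 58, 64, 70, 76
Δ³: 6, 6, 6, 6
The third differences are constant, so the polynomial has degree 3.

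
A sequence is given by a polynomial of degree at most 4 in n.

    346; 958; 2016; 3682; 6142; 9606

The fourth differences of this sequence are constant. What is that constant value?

D1: 612, 1058, 1666, 2460, 3464
D2: 446, 608, 794, 1004
D3: 162, 186, 210
D4: 24, 24

24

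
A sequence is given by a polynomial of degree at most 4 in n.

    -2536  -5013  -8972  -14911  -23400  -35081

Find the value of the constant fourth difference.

First differences: -2477, -3959, -5939, -8489, -11681
Second differences: -1482, -1980, -2550, -3192
Third differences: -498, -570, -642
Fourth differences: -72, -72

-72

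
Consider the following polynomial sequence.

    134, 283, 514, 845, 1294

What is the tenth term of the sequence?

Δ: 149, 231, 331, 449
Δ²: 82, 100, 118
Δ³: 18, 18
Constant third difference = 18, so extend:
118 + 18 = 136;  449 + 136 = 585;  1294 + 585 = 1879
136 + 18 = 154;  585 + 154 = 739;  1879 + 739 = 2618
154 + 18 = 172;  739 + 172 = 911;  2618 + 911 = 3529
172 + 18 = 190;  911 + 190 = 1101;  3529 + 1101 = 4630
190 + 18 = 208;  1101 + 208 = 1309;  4630 + 1309 = 5939

5939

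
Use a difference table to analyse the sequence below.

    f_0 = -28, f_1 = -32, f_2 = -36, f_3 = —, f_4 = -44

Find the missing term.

Using the first 3 terms:
D1: -4, -4
Constant first difference = -4.
Extend forward: -36 − 4 = -40

-40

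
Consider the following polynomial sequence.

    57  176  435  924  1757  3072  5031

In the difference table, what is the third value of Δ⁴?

First differences: 119, 259, 489, 833, 1315, 1959
Second differences: 140, 230, 344, 482, 644
Third differences: 90, 114, 138, 162
Fourth differences: 24, 24, 24

24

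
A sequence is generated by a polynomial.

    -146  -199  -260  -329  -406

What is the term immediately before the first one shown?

First differences: -53, -61, -69, -77
Second differences: -8, -8, -8
The second differences are constant at -8.
Work back: -53 + 8 = -45;  -146 + 45 = -101

-101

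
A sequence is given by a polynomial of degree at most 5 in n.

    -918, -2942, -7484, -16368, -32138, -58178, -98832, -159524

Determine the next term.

-246878

First differences: -2024 , -4542 , -8884 , -15770 , -26040 , -40654 , -60692
Second differences: -2518 , -4342 , -6886 , -10270 , -14614 , -20038
Third differences: -1824 , -2544 , -3384 , -4344 , -5424
Fourth differences: -720 , -840 , -960 , -1080
Fifth differences: -120 , -120 , -120
Constant fifth difference = -120, so extend:
-1080 − 120 = -1200;  -5424 − 1200 = -6624;  -20038 − 6624 = -26662;  -60692 − 26662 = -87354;  -159524 − 87354 = -246878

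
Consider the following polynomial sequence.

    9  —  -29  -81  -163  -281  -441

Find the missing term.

-1

Using the last 5 terms:
Δ: -52, -82, -118, -160
Δ²: -30, -36, -42
Δ³: -6, -6
Constant third difference = -6.
Extend backward: -30 + 6 = -24;  -52 + 24 = -28;  -29 + 28 = -1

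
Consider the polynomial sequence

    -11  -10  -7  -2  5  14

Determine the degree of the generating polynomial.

1, 3, 5, 7, 9
2, 2, 2, 2
The second differences are constant, so the polynomial has degree 2.

2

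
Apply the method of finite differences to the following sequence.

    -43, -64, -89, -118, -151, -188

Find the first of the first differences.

-21

Δ: -21, -25, -29, -33, -37
Δ²: -4, -4, -4, -4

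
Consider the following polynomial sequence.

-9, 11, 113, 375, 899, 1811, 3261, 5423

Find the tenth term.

First differences: 20, 102, 262, 524, 912, 1450, 2162
Second differences: 82, 160, 262, 388, 538, 712
Third differences: 78, 102, 126, 150, 174
Fourth differences: 24, 24, 24, 24
Constant fourth difference = 24, so extend:
174 + 24 = 198;  712 + 198 = 910;  2162 + 910 = 3072;  5423 + 3072 = 8495
198 + 24 = 222;  910 + 222 = 1132;  3072 + 1132 = 4204;  8495 + 4204 = 12699

12699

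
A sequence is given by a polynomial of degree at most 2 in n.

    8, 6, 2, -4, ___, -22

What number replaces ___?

-12

Using the first 4 terms:
First differences: -2  -4  -6
Second differences: -2  -2
Constant second difference = -2.
Extend forward: -6 − 2 = -8;  -4 − 8 = -12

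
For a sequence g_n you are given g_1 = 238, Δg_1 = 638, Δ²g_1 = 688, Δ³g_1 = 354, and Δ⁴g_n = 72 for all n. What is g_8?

34062

Build the table forward from the leading diagonal:
D4: 72, 72, 72, 72, 72, 72, 72, 72
D3: 354, 426, 498, 570, 642, 714, 786, 858
D2: 688, 1042, 1468, 1966, 2536, 3178, 3892, 4678
D1: 638, 1326, 2368, 3836, 5802, 8338, 11516, 15408
g: 238, 876, 2202, 4570, 8406, 14208, 22546, 34062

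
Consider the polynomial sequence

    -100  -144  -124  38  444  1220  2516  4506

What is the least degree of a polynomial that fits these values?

-44, 20, 162, 406, 776, 1296, 1990
64, 142, 244, 370, 520, 694
78, 102, 126, 150, 174
24, 24, 24, 24
The fourth differences are constant, so the polynomial has degree 4.

4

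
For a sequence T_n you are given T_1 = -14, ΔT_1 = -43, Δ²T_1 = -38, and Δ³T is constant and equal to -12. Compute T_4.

-269

Build the table forward from the leading diagonal:
D3: -12, -12, -12, -12
D2: -38, -50, -62, -74
D1: -43, -81, -131, -193
T: -14, -57, -138, -269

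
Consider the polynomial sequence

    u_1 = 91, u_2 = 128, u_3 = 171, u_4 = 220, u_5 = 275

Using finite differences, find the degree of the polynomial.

First differences: 37, 43, 49, 55
Second differences: 6, 6, 6
The second differences are constant, so the polynomial has degree 2.

2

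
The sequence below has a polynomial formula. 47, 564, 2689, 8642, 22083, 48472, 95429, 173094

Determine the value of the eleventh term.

737097

517, 2125, 5953, 13441, 26389, 46957, 77665
1608, 3828, 7488, 12948, 20568, 30708
2220, 3660, 5460, 7620, 10140
1440, 1800, 2160, 2520
360, 360, 360
Fifth differences constant at 360.
2520 + 360 = 2880;  10140 + 2880 = 13020;  30708 + 13020 = 43728;  77665 + 43728 = 121393;  173094 + 121393 = 294487
2880 + 360 = 3240;  13020 + 3240 = 16260;  43728 + 16260 = 59988;  121393 + 59988 = 181381;  294487 + 181381 = 475868
3240 + 360 = 3600;  16260 + 3600 = 19860;  59988 + 19860 = 79848;  181381 + 79848 = 261229;  475868 + 261229 = 737097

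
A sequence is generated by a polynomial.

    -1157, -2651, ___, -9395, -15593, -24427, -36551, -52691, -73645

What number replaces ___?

-5251

Using the last 6 terms:
-6198  -8834  -12124  -16140  -20954
-2636  -3290  -4016  -4814
-654  -726  -798
-72  -72
Constant fourth difference = -72.
Extend backward: -654 + 72 = -582;  -2636 + 582 = -2054;  -6198 + 2054 = -4144;  -9395 + 4144 = -5251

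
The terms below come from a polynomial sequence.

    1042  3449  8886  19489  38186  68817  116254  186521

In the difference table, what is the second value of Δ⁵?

120

First differences: 2407, 5437, 10603, 18697, 30631, 47437, 70267
Second differences: 3030, 5166, 8094, 11934, 16806, 22830
Third differences: 2136, 2928, 3840, 4872, 6024
Fourth differences: 792, 912, 1032, 1152
Fifth differences: 120, 120, 120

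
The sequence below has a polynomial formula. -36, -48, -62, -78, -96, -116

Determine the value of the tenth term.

-216

First differences: -12, -14, -16, -18, -20
Second differences: -2, -2, -2, -2
The second differences are constant (-2).
-20 − 2 = -22;  -116 − 22 = -138
-22 − 2 = -24;  -138 − 24 = -162
-24 − 2 = -26;  -162 − 26 = -188
-26 − 2 = -28;  -188 − 28 = -216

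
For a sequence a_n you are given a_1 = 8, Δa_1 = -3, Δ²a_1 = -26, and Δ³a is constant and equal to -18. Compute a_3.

Build the table forward from the leading diagonal:
Third differences: -18, -18, -18
Second differences: -26, -44, -62
First differences: -3, -29, -73
a: 8, 5, -24

-24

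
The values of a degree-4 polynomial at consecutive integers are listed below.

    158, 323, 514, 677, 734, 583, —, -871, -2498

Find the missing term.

98

Using the first 6 terms:
First differences: 165  191  163  57  -151
Second differences: 26  -28  -106  -208
Third differences: -54  -78  -102
Fourth differences: -24  -24
Constant fourth difference = -24.
Extend forward: -102 − 24 = -126;  -208 − 126 = -334;  -151 − 334 = -485;  583 − 485 = 98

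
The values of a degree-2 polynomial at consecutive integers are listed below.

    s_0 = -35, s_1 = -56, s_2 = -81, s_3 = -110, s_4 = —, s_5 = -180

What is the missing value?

Using the first 4 terms:
First differences: -21, -25, -29
Second differences: -4, -4
Constant second difference = -4.
Extend forward: -29 − 4 = -33;  -110 − 33 = -143

-143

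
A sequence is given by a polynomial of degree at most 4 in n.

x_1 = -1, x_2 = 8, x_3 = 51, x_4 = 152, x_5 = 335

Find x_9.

2367

9 , 43 , 101 , 183
34 , 58 , 82
24 , 24
The third differences are constant (24).
82 + 24 = 106;  183 + 106 = 289;  335 + 289 = 624
106 + 24 = 130;  289 + 130 = 419;  624 + 419 = 1043
130 + 24 = 154;  419 + 154 = 573;  1043 + 573 = 1616
154 + 24 = 178;  573 + 178 = 751;  1616 + 751 = 2367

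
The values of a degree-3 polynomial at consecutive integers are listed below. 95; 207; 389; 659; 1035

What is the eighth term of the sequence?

2979

D1: 112, 182, 270, 376
D2: 70, 88, 106
D3: 18, 18
Constant third difference = 18, so extend:
106 + 18 = 124;  376 + 124 = 500;  1035 + 500 = 1535
124 + 18 = 142;  500 + 142 = 642;  1535 + 642 = 2177
142 + 18 = 160;  642 + 160 = 802;  2177 + 802 = 2979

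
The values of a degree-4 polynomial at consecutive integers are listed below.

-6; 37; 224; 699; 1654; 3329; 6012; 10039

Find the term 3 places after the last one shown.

First differences: 43, 187, 475, 955, 1675, 2683, 4027
Second differences: 144, 288, 480, 720, 1008, 1344
Third differences: 144, 192, 240, 288, 336
Fourth differences: 48, 48, 48, 48
Fourth differences constant at 48.
336 + 48 = 384;  1344 + 384 = 1728;  4027 + 1728 = 5755;  10039 + 5755 = 15794
384 + 48 = 432;  1728 + 432 = 2160;  5755 + 2160 = 7915;  15794 + 7915 = 23709
432 + 48 = 480;  2160 + 480 = 2640;  7915 + 2640 = 10555;  23709 + 10555 = 34264

34264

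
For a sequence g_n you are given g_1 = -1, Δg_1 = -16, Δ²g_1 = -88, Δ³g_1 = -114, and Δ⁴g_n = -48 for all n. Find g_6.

Build the table forward from the leading diagonal:
Δ⁴: -48  -48  -48  -48  -48  -48
Δ³: -114  -162  -210  -258  -306  -354
Δ²: -88  -202  -364  -574  -832  -1138
Δ: -16  -104  -306  -670  -1244  -2076
g: -1  -17  -121  -427  -1097  -2341

-2341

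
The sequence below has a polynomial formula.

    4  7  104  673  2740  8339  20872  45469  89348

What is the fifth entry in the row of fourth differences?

Δ: 3, 97, 569, 2067, 5599, 12533, 24597, 43879
Δ²: 94, 472, 1498, 3532, 6934, 12064, 19282
Δ³: 378, 1026, 2034, 3402, 5130, 7218
Δ⁴: 648, 1008, 1368, 1728, 2088
Δ⁵: 360, 360, 360, 360

2088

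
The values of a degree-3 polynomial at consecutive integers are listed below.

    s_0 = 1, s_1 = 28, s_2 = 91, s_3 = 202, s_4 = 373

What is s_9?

2548

27  63  111  171
36  48  60
12  12
Constant third difference = 12, so extend:
60 + 12 = 72;  171 + 72 = 243;  373 + 243 = 616
72 + 12 = 84;  243 + 84 = 327;  616 + 327 = 943
84 + 12 = 96;  327 + 96 = 423;  943 + 423 = 1366
96 + 12 = 108;  423 + 108 = 531;  1366 + 531 = 1897
108 + 12 = 120;  531 + 120 = 651;  1897 + 651 = 2548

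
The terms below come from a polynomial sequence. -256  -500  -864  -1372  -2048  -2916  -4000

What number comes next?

-5324

D1: -244  -364  -508  -676  -868  -1084
D2: -120  -144  -168  -192  -216
D3: -24  -24  -24  -24
The third differences are constant (-24).
-216 − 24 = -240;  -1084 − 240 = -1324;  -4000 − 1324 = -5324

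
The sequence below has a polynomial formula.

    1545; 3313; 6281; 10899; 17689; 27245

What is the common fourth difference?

72

Δ: 1768, 2968, 4618, 6790, 9556
Δ²: 1200, 1650, 2172, 2766
Δ³: 450, 522, 594
Δ⁴: 72, 72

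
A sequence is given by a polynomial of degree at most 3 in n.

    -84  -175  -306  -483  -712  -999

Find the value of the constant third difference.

-6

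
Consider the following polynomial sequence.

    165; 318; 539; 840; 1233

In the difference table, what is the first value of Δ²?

Δ: 153, 221, 301, 393
Δ²: 68, 80, 92
Δ³: 12, 12

68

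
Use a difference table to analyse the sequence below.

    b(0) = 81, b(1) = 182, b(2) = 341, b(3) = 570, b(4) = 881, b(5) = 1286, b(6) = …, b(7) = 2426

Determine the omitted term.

1797

Using the first 6 terms:
101, 159, 229, 311, 405
58, 70, 82, 94
12, 12, 12
Constant third difference = 12.
Extend forward: 94 + 12 = 106;  405 + 106 = 511;  1286 + 511 = 1797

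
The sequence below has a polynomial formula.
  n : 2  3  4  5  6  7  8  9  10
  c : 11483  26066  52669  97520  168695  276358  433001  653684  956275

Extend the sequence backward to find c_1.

First differences: 14583  26603  44851  71175  107663  156643  220683  302591
Second differences: 12020  18248  26324  36488  48980  64040  81908
Third differences: 6228  8076  10164  12492  15060  17868
Fourth differences: 1848  2088  2328  2568  2808
Fifth differences: 240  240  240  240
The fifth differences are constant at 240.
Work back: 1848 − 240 = 1608;  6228 − 1608 = 4620;  12020 − 4620 = 7400;  14583 − 7400 = 7183;  11483 − 7183 = 4300

4300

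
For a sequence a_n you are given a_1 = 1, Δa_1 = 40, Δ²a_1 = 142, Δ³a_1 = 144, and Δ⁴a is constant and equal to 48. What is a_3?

Build the table forward from the leading diagonal:
D4: 48  48  48
D3: 144  192  240
D2: 142  286  478
D1: 40  182  468
a: 1  41  223

223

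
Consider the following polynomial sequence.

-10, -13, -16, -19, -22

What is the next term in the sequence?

-25

D1: -3 , -3 , -3 , -3
The first differences are constant (-3).
-22 − 3 = -25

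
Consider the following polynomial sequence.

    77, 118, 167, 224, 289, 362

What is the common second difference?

8

Δ: 41, 49, 57, 65, 73
Δ²: 8, 8, 8, 8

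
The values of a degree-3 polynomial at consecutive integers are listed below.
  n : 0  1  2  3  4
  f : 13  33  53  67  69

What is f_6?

13

D1: 20  20  14  2
D2: 0  -6  -12
D3: -6  -6
The third differences are constant (-6).
-12 − 6 = -18;  2 − 18 = -16;  69 − 16 = 53
-18 − 6 = -24;  -16 − 24 = -40;  53 − 40 = 13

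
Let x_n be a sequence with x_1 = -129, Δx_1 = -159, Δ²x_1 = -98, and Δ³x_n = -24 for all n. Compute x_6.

-2144

Build the table forward from the leading diagonal:
D3: -24  -24  -24  -24  -24  -24
D2: -98  -122  -146  -170  -194  -218
D1: -159  -257  -379  -525  -695  -889
x: -129  -288  -545  -924  -1449  -2144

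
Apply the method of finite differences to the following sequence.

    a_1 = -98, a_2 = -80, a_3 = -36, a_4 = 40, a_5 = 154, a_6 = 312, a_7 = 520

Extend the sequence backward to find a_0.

-96

Δ: 18, 44, 76, 114, 158, 208
Δ²: 26, 32, 38, 44, 50
Δ³: 6, 6, 6, 6
The third differences are constant at 6.
Work back: 26 − 6 = 20;  18 − 20 = -2;  -98 + 2 = -96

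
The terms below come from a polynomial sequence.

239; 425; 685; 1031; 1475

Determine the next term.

2029

186, 260, 346, 444
74, 86, 98
12, 12
Constant third difference = 12, so extend:
98 + 12 = 110;  444 + 110 = 554;  1475 + 554 = 2029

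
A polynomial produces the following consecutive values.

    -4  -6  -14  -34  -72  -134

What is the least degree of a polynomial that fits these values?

-2, -8, -20, -38, -62
-6, -12, -18, -24
-6, -6, -6
The third differences are constant, so the polynomial has degree 3.

3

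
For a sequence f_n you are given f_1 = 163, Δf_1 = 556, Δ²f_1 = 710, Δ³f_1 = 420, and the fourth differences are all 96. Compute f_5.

8423

Build the table forward from the leading diagonal:
Fourth differences: 96  96  96  96  96
Third differences: 420  516  612  708  804
Second differences: 710  1130  1646  2258  2966
First differences: 556  1266  2396  4042  6300
f: 163  719  1985  4381  8423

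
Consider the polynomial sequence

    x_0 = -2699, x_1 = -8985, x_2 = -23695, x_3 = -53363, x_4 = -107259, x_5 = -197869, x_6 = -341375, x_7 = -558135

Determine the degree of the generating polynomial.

First differences: -6286, -14710, -29668, -53896, -90610, -143506, -216760
Second differences: -8424, -14958, -24228, -36714, -52896, -73254
Third differences: -6534, -9270, -12486, -16182, -20358
Fourth differences: -2736, -3216, -3696, -4176
Fifth differences: -480, -480, -480
The fifth differences are constant, so the polynomial has degree 5.

5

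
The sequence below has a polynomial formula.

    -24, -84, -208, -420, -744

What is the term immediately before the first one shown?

-60  -124  -212  -324
-64  -88  -112
-24  -24
The third differences are constant at -24.
Work back: -64 + 24 = -40;  -60 + 40 = -20;  -24 + 20 = -4

-4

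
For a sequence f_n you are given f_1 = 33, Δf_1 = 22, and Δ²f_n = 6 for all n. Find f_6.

203

Build the table forward from the leading diagonal:
D2: 6, 6, 6, 6, 6, 6
D1: 22, 28, 34, 40, 46, 52
f: 33, 55, 83, 117, 157, 203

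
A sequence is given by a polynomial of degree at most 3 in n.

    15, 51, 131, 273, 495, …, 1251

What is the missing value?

Using the first 5 terms:
36, 80, 142, 222
44, 62, 80
18, 18
Constant third difference = 18.
Extend forward: 80 + 18 = 98;  222 + 98 = 320;  495 + 320 = 815

815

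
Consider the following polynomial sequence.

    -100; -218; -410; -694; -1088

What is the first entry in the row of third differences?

D1: -118, -192, -284, -394
D2: -74, -92, -110
D3: -18, -18

-18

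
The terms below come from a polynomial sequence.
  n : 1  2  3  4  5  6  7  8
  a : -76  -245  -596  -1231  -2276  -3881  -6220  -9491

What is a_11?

First differences: -169, -351, -635, -1045, -1605, -2339, -3271
Second differences: -182, -284, -410, -560, -734, -932
Third differences: -102, -126, -150, -174, -198
Fourth differences: -24, -24, -24, -24
Constant fourth difference = -24, so extend:
-198 − 24 = -222;  -932 − 222 = -1154;  -3271 − 1154 = -4425;  -9491 − 4425 = -13916
-222 − 24 = -246;  -1154 − 246 = -1400;  -4425 − 1400 = -5825;  -13916 − 5825 = -19741
-246 − 24 = -270;  -1400 − 270 = -1670;  -5825 − 1670 = -7495;  -19741 − 7495 = -27236

-27236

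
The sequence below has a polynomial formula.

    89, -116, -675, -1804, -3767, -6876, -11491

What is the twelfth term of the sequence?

-205, -559, -1129, -1963, -3109, -4615
-354, -570, -834, -1146, -1506
-216, -264, -312, -360
-48, -48, -48
Constant fourth difference = -48, so extend:
-360 − 48 = -408;  -1506 − 408 = -1914;  -4615 − 1914 = -6529;  -11491 − 6529 = -18020
-408 − 48 = -456;  -1914 − 456 = -2370;  -6529 − 2370 = -8899;  -18020 − 8899 = -26919
-456 − 48 = -504;  -2370 − 504 = -2874;  -8899 − 2874 = -11773;  -26919 − 11773 = -38692
-504 − 48 = -552;  -2874 − 552 = -3426;  -11773 − 3426 = -15199;  -38692 − 15199 = -53891
-552 − 48 = -600;  -3426 − 600 = -4026;  -15199 − 4026 = -19225;  -53891 − 19225 = -73116

-73116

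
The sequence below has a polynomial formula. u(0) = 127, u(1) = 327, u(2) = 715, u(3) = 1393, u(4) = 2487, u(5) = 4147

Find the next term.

6547

200, 388, 678, 1094, 1660
188, 290, 416, 566
102, 126, 150
24, 24
The fourth differences are constant (24).
150 + 24 = 174;  566 + 174 = 740;  1660 + 740 = 2400;  4147 + 2400 = 6547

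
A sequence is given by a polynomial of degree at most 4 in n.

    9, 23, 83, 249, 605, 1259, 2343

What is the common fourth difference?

24

First differences: 14, 60, 166, 356, 654, 1084
Second differences: 46, 106, 190, 298, 430
Third differences: 60, 84, 108, 132
Fourth differences: 24, 24, 24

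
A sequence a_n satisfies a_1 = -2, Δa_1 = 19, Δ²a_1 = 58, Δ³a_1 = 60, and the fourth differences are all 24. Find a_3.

94

Build the table forward from the leading diagonal:
D4: 24  24  24
D3: 60  84  108
D2: 58  118  202
D1: 19  77  195
a: -2  17  94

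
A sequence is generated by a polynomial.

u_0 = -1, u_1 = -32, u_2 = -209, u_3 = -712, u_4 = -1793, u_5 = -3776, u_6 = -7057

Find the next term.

Δ: -31, -177, -503, -1081, -1983, -3281
Δ²: -146, -326, -578, -902, -1298
Δ³: -180, -252, -324, -396
Δ⁴: -72, -72, -72
The fourth differences are constant (-72).
-396 − 72 = -468;  -1298 − 468 = -1766;  -3281 − 1766 = -5047;  -7057 − 5047 = -12104

-12104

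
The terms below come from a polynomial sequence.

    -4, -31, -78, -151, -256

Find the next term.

First differences: -27 , -47 , -73 , -105
Second differences: -20 , -26 , -32
Third differences: -6 , -6
Constant third difference = -6, so extend:
-32 − 6 = -38;  -105 − 38 = -143;  -256 − 143 = -399

-399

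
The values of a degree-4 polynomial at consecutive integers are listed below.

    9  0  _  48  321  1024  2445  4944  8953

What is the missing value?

-11

Using the last 6 terms:
273, 703, 1421, 2499, 4009
430, 718, 1078, 1510
288, 360, 432
72, 72
Constant fourth difference = 72.
Extend backward: 288 − 72 = 216;  430 − 216 = 214;  273 − 214 = 59;  48 − 59 = -11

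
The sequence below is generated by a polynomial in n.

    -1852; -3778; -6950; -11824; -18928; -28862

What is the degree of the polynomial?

Δ: -1926, -3172, -4874, -7104, -9934
Δ²: -1246, -1702, -2230, -2830
Δ³: -456, -528, -600
Δ⁴: -72, -72
The fourth differences are constant, so the polynomial has degree 4.

4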